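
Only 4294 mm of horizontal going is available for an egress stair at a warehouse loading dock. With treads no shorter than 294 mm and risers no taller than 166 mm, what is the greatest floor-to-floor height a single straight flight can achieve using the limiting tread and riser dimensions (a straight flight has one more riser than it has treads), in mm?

Treads that fit: ⌊4294 / 294⌋ = 14.
Risers = treads + 1 = 15.
Maximum height = 15 × 166 = 2490 mm.

2490 mm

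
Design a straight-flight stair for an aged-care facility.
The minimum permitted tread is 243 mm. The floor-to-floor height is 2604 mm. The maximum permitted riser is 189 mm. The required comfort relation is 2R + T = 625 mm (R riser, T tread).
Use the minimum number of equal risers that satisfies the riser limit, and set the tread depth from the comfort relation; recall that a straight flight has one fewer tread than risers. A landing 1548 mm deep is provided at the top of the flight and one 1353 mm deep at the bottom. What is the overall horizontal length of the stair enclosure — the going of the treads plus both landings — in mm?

6190 mm

At most 189 each: 2604/189 = 13.78, giving 14 risers.
Riser R = 2604 / 14 = 186 mm, within the 189 mm limit.
Tread T = 625 − 2 × 186 = 253 mm (≥ 243 mm).
14 risers give 13 treads; going = 13 × 253 = 3289 mm.
Enclosure = 3289 + 1548 + 1353 = 6190 mm.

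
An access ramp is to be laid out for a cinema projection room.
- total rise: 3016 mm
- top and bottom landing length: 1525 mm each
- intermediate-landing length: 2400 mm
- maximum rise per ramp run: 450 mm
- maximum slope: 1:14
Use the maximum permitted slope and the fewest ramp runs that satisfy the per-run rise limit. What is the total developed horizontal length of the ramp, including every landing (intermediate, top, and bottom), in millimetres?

3016 / 450 = 6.70, so 7 ramp runs are needed. That means 6 intermediate landings.
Horizontal run for 3016 mm of rise at 1:14 is 3016 × 14 = 42224 mm.
6 intermediate landings contribute 6 × 2400 = 14400 mm.
Top and bottom landings: 2 × 1525 = 3050 mm.
Total = 42224 + 14400 + 3050 = 59674 mm.

59674 mm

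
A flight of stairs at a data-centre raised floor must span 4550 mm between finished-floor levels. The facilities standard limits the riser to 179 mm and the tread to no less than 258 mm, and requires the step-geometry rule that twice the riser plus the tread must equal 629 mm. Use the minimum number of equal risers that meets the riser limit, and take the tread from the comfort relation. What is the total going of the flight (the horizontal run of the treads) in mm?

⌈4550/179⌉ = 26 risers.
R = 4550 ÷ 26 = 175 mm.
From 2R + T = 629: T = 629 − 350 = 279 mm.
Treads = 26 − 1 = 25; going = 25 × 279 = 6975 mm.

6975 mm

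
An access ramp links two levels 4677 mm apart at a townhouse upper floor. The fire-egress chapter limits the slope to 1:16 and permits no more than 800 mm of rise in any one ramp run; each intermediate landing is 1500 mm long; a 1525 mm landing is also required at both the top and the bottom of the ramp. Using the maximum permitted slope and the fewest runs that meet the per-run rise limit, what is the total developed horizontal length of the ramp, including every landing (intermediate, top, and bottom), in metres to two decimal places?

85.38 m

At most 800 each: 4677/800 = 5.85, giving 6 ramp runs. That means 5 intermediate landings.
Ramp run (horizontal) at 1:16: 4677 × 16 = 74832 mm.
Intermediate landings: 5 × 1500 = 7500 mm.
Top and bottom landings: 2 × 1525 = 3050 mm.
Total = 74832 + 7500 + 3050 = 85382 mm.
= 85.38 m.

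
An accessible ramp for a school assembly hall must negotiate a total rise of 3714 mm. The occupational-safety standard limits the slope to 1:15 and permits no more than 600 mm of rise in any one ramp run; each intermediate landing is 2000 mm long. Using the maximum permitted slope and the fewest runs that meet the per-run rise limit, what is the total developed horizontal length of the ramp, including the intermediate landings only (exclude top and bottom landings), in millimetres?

67710 mm

3714 / 600 = 6.190 → round up to 7 ramp runs. That means 6 intermediate landings.
Horizontal run for 3714 mm of rise at 1:15 is 3714 × 15 = 55710 mm.
6 intermediate landings contribute 6 × 2000 = 12000 mm.
Developed length = 55710 + 12000 = 67710 mm.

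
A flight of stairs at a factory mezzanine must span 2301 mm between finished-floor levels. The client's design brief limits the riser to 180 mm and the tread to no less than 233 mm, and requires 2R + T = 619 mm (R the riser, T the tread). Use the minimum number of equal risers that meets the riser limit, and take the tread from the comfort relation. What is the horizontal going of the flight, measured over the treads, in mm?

3180 mm

⌈2301/180⌉ = 13 risers.
R = 2301 ÷ 13 = 177 mm.
Tread T = 619 − 2 × 177 = 265 mm (≥ 233 mm).
Treads = 13 − 1 = 12; going = 12 × 265 = 3180 mm.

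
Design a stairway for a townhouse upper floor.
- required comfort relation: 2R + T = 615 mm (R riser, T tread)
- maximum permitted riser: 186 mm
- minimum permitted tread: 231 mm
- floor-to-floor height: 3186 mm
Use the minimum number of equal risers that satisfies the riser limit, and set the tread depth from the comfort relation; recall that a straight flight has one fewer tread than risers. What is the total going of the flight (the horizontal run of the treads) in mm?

3186 / 186 = 17.13, so 18 risers are needed.
Riser R = 3186 / 18 = 177 mm, within the 186 mm limit.
Tread T = 615 − 2 × 177 = 261 mm (≥ 231 mm).
Treads = 18 − 1 = 17; going = 17 × 261 = 4437 mm.

4437 mm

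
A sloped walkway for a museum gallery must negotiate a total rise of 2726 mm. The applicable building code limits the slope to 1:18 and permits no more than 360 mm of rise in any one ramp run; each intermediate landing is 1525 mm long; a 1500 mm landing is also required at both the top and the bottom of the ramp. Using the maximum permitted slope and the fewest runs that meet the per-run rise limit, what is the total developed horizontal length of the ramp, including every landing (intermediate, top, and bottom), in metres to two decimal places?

62.74 m

2726 / 360 = 7.572 → round up to 8 ramp runs. That means 7 intermediate landings.
Ramp run (horizontal) at 1:18: 2726 × 18 = 49068 mm.
7 intermediate landings contribute 7 × 1525 = 10675 mm.
Top and bottom landings: 2 × 1500 = 3000 mm.
Total = 49068 + 10675 + 3000 = 62743 mm.
= 62.74 m.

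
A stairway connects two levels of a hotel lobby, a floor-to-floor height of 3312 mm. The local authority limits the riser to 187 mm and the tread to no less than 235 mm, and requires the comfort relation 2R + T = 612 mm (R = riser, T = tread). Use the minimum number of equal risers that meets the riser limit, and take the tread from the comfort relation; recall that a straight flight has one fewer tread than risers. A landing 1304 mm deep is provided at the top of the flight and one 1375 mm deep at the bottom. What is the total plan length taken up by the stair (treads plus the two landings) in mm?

At most 187 each: 3312/187 = 17.71, giving 18 risers.
R = 3312 ÷ 18 = 184 mm.
T = 612 − 2·184 = 244 mm, which satisfies the 235 mm minimum.
Going = (18 − 1) × 244 = 4148 mm.
Enclosure = 4148 + 1304 + 1375 = 6827 mm.

6827 mm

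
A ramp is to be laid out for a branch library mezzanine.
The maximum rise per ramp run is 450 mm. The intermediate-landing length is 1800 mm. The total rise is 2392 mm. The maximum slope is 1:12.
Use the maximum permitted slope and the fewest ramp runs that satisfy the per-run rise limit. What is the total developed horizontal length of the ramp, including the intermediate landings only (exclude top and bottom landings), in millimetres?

37704 mm

2392 / 450 = 5.32, so 6 ramp runs are needed. That means 5 intermediate landings.
Horizontal run for 2392 mm of rise at 1:12 is 2392 × 12 = 28704 mm.
5 intermediate landings contribute 5 × 1800 = 9000 mm.
Total developed length = 28704 + 9000 = 37704 mm.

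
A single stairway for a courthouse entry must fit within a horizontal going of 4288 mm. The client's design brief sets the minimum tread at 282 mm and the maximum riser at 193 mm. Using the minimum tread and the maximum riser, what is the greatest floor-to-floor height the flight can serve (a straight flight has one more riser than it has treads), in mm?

4288 / 282 = 15.21, so 15 treads fit.
Risers = treads + 1 = 16.
Maximum height = 16 × 193 = 3088 mm.

3088 mm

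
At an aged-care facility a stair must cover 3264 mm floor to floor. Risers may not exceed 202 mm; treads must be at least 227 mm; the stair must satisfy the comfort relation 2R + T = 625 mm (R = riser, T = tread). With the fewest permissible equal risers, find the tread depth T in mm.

3264 / 202 = 16.16, so 17 risers are needed.
Riser R = 3264 / 17 = 192 mm, within the 202 mm limit.
From 2R + T = 625: T = 625 − 384 = 241 mm.

241 mm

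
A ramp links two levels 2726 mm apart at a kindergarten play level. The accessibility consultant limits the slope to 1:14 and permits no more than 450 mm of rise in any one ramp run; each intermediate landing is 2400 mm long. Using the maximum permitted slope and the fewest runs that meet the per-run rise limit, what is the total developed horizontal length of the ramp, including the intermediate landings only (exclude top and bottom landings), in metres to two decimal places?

52.56 m

2726 / 450 = 6.06, so 7 ramp runs are needed. That means 6 intermediate landings.
Horizontal run for 2726 mm of rise at 1:14 is 2726 × 14 = 38164 mm.
Intermediate landings: 6 × 2400 = 14400 mm.
Total developed length = 38164 + 14400 = 52564 mm.
= 52.56 m.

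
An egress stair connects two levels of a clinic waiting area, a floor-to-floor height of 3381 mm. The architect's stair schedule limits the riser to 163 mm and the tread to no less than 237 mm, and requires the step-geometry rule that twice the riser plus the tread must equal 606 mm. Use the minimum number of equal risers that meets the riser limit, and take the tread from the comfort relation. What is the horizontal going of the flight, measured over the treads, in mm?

5680 mm

⌈3381/163⌉ = 21 risers.
Riser R = 3381 / 21 = 161 mm, within the 163 mm limit.
Tread T = 606 − 2 × 161 = 284 mm (≥ 237 mm).
21 risers give 20 treads; going = 20 × 284 = 5680 mm.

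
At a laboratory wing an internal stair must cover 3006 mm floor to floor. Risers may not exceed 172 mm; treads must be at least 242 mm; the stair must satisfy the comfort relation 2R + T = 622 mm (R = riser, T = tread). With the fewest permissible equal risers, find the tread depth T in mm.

3006 / 172 = 17.477 → round up to 18 risers.
Riser R = 3006 / 18 = 167 mm, within the 172 mm limit.
T = 622 − 2·167 = 288 mm, which satisfies the 242 mm minimum.

288 mm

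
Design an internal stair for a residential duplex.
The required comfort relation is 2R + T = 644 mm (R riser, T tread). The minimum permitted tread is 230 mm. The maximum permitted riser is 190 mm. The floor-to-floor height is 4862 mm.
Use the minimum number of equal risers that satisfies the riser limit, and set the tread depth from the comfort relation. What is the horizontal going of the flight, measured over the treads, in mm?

6750 mm

At most 190 each: 4862/190 = 25.59, giving 26 risers.
Each riser is 4862/26 = 187 mm (≤ 190 mm).
Tread T = 644 − 2 × 187 = 270 mm (≥ 230 mm).
Going = (26 − 1) × 270 = 6750 mm.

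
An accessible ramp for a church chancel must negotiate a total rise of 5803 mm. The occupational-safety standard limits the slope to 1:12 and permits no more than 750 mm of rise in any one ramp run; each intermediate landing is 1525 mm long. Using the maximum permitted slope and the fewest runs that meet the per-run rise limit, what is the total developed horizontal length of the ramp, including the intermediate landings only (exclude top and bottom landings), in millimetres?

At most 750 each: 5803/750 = 7.74, giving 8 ramp runs. That means 7 intermediate landings.
Ramp run (horizontal) at 1:12: 5803 × 12 = 69636 mm.
Intermediate landings: 7 × 1525 = 10675 mm.
Total developed length = 69636 + 10675 = 80311 mm.

80311 mm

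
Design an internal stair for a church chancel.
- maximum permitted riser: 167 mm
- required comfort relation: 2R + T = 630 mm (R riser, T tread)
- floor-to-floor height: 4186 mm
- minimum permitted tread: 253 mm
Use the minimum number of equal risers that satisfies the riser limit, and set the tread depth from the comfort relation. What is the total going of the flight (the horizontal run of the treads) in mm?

4186 / 167 = 25.07, so 26 risers are needed.
Riser R = 4186 / 26 = 161 mm, within the 167 mm limit.
From 2R + T = 630: T = 630 − 322 = 308 mm.
Treads = 26 − 1 = 25; going = 25 × 308 = 7700 mm.

7700 mm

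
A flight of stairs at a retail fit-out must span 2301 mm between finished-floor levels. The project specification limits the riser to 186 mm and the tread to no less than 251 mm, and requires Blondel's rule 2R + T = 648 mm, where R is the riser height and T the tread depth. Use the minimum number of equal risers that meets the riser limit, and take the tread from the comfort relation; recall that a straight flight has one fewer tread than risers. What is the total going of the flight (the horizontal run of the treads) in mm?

3528 mm

2301 / 186 = 12.371 → round up to 13 risers.
Each riser is 2301/13 = 177 mm (≤ 186 mm).
T = 648 − 2·177 = 294 mm, which satisfies the 251 mm minimum.
13 risers give 12 treads; going = 12 × 294 = 3528 mm.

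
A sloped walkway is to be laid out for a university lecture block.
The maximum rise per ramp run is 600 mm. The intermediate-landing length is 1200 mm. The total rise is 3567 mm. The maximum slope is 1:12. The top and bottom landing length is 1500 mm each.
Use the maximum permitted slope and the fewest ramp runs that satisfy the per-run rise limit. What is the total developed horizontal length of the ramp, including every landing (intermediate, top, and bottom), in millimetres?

3567 / 600 = 5.945 → round up to 6 ramp runs. That means 5 intermediate landings.
Ramp run (horizontal) at 1:12: 3567 × 12 = 42804 mm.
5 intermediate landings contribute 5 × 1200 = 6000 mm.
Top and bottom landings: 2 × 1500 = 3000 mm.
Total = 42804 + 6000 + 3000 = 51804 mm.

51804 mm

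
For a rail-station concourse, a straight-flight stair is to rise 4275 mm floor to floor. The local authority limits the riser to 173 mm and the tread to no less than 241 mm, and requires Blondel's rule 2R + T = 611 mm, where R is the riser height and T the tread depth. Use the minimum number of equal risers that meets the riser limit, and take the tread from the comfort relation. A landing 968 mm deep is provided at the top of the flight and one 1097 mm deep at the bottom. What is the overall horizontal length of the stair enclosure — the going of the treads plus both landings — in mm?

8521 mm

4275 / 173 = 24.711 → round up to 25 risers.
Riser R = 4275 / 25 = 171 mm, within the 173 mm limit.
From 2R + T = 611: T = 611 − 342 = 269 mm.
Treads = 25 − 1 = 24; going = 24 × 269 = 6456 mm.
Add landings: 6456 + 968 + 1097 = 8521 mm.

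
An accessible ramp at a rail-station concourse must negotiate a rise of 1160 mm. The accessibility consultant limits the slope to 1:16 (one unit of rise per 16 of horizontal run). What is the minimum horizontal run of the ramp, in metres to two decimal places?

18.56 m

Run = rise × 16 = 1160 × 16 = 18560 mm.
18560 mm = 18.56 m.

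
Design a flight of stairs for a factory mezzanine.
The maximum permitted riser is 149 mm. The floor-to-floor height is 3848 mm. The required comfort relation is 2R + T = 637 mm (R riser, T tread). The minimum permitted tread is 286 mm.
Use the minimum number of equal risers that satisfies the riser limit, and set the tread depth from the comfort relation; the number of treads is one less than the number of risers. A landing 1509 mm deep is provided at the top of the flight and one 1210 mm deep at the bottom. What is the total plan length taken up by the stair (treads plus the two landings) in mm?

3848 / 149 = 25.826 → round up to 26 risers.
Riser R = 3848 / 26 = 148 mm, within the 149 mm limit.
T = 637 − 2·148 = 341 mm, which satisfies the 286 mm minimum.
Treads = 26 − 1 = 25; going = 25 × 341 = 8525 mm.
Add landings: 8525 + 1509 + 1210 = 11244 mm.

11244 mm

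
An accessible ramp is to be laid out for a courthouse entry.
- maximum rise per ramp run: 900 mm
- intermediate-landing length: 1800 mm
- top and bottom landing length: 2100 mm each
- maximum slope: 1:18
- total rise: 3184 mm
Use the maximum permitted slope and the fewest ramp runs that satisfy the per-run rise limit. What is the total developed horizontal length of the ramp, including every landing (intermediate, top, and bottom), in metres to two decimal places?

66.91 m

⌈3184/900⌉ = 4 ramp runs. That means 3 intermediate landings.
Ramp run (horizontal) at 1:18: 3184 × 18 = 57312 mm.
3 intermediate landings contribute 3 × 1800 = 5400 mm.
Top and bottom landings: 2 × 2100 = 4200 mm.
Total = 57312 + 5400 + 4200 = 66912 mm.
= 66.91 m.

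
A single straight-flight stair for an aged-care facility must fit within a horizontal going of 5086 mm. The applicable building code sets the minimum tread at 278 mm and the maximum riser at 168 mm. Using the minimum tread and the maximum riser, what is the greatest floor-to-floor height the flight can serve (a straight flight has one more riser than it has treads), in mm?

Treads that fit: ⌊5086 / 278⌋ = 18.
Risers = treads + 1 = 19.
Maximum height = 19 × 168 = 3192 mm.

3192 mm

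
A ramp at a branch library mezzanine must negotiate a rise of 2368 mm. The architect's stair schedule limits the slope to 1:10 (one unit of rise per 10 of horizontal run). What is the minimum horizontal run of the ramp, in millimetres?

At 1:10 the run is 10 × 2368 = 23680 mm.

23680 mm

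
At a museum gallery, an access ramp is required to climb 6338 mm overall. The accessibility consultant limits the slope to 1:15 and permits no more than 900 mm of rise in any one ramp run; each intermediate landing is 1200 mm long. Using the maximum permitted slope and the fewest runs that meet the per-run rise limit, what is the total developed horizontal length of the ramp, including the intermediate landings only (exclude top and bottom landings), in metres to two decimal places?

103.47 m

⌈6338/900⌉ = 8 ramp runs. That means 7 intermediate landings.
Horizontal run for 6338 mm of rise at 1:15 is 6338 × 15 = 95070 mm.
Intermediate landings: 7 × 1200 = 8400 mm.
Developed length = 95070 + 8400 = 103470 mm.
= 103.47 m.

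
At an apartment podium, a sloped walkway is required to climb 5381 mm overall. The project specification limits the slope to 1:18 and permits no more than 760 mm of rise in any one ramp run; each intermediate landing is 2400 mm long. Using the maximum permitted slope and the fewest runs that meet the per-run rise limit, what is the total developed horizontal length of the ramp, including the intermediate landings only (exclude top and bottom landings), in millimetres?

5381 / 760 = 7.08, so 8 ramp runs are needed. That means 7 intermediate landings.
Ramp run (horizontal) at 1:18: 5381 × 18 = 96858 mm.
Intermediate landings: 7 × 2400 = 16800 mm.
Total developed length = 96858 + 16800 = 113658 mm.

113658 mm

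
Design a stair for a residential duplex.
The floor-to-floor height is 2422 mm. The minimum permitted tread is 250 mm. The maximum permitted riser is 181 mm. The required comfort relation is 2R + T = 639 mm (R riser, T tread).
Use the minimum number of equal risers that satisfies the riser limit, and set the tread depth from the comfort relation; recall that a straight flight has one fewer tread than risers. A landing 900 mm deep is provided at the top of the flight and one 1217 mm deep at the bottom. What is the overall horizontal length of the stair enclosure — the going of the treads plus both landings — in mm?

2422 / 181 = 13.38, so 14 risers are needed.
Each riser is 2422/14 = 173 mm (≤ 181 mm).
T = 639 − 2·173 = 293 mm, which satisfies the 250 mm minimum.
Going = (14 − 1) × 293 = 3809 mm.
Add landings: 3809 + 900 + 1217 = 5926 mm.

5926 mm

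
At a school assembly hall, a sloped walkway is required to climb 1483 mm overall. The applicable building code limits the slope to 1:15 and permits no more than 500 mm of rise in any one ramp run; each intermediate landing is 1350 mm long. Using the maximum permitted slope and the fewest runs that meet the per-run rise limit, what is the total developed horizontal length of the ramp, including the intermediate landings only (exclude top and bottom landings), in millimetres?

24945 mm

1483 / 500 = 2.97, so 3 ramp runs are needed. That means 2 intermediate landings.
Ramp run (horizontal) at 1:15: 1483 × 15 = 22245 mm.
Intermediate landings: 2 × 1350 = 2700 mm.
Total developed length = 22245 + 2700 = 24945 mm.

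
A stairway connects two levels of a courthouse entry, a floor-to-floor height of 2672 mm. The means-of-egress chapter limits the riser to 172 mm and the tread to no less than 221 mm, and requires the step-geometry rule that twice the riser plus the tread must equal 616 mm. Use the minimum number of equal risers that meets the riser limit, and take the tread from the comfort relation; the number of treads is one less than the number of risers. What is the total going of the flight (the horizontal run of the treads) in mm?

4230 mm

2672 / 172 = 15.535 → round up to 16 risers.
R = 2672 ÷ 16 = 167 mm.
T = 616 − 2·167 = 282 mm, which satisfies the 221 mm minimum.
16 risers give 15 treads; going = 15 × 282 = 4230 mm.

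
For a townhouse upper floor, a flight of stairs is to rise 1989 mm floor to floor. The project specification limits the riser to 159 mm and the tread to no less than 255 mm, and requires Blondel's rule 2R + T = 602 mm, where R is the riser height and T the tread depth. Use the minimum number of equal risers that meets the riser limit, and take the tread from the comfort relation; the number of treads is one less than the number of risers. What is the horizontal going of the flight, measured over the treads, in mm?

⌈1989/159⌉ = 13 risers.
R = 1989 ÷ 13 = 153 mm.
From 2R + T = 602: T = 602 − 306 = 296 mm.
Going = (13 − 1) × 296 = 3552 mm.

3552 mm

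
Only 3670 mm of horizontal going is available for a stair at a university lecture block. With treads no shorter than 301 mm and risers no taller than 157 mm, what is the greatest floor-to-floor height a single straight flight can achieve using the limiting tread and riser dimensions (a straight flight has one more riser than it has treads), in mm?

2041 mm

3670 / 301 = 12.19, so 12 treads fit.
Risers = treads + 1 = 13.
Maximum height = 13 × 157 = 2041 mm.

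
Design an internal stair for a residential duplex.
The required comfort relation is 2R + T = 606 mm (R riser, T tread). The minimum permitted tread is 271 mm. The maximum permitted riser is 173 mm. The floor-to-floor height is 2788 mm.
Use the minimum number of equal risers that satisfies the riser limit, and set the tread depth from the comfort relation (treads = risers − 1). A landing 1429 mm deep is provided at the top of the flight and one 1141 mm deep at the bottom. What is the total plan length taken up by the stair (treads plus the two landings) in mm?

2788 / 173 = 16.12, so 17 risers are needed.
Riser R = 2788 / 17 = 164 mm, within the 173 mm limit.
T = 606 − 2·164 = 278 mm, which satisfies the 271 mm minimum.
17 risers give 16 treads; going = 16 × 278 = 4448 mm.
Enclosure = 4448 + 1429 + 1141 = 7018 mm.

7018 mm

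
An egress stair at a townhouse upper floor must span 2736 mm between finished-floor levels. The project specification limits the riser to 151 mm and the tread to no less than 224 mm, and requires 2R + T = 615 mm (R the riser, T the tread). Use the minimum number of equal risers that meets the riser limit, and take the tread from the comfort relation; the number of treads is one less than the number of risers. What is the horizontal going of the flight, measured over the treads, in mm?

2736 / 151 = 18.119 → round up to 19 risers.
Riser R = 2736 / 19 = 144 mm, within the 151 mm limit.
From 2R + T = 615: T = 615 − 288 = 327 mm.
Going = (19 − 1) × 327 = 5886 mm.

5886 mm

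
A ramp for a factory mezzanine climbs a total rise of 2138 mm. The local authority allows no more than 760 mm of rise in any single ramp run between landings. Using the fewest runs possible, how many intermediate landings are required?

2 intermediate landings

2138 / 760 = 2.813 → round up to 3 ramp runs.
3 runs are separated by 2 intermediate landings.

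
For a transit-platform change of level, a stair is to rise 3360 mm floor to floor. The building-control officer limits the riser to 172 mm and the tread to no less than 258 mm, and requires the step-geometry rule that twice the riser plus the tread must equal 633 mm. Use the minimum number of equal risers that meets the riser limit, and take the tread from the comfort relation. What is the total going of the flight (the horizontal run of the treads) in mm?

5643 mm

⌈3360/172⌉ = 20 risers.
R = 3360 ÷ 20 = 168 mm.
From 2R + T = 633: T = 633 − 336 = 297 mm.
Treads = 20 − 1 = 19; going = 19 × 297 = 5643 mm.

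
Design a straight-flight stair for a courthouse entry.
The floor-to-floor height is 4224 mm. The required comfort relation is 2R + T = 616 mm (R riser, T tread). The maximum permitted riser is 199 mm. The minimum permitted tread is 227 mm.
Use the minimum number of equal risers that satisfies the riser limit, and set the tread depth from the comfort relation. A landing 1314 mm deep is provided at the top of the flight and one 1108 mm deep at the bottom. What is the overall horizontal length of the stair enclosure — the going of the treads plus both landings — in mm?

7294 mm

4224 / 199 = 21.23, so 22 risers are needed.
Riser R = 4224 / 22 = 192 mm, within the 199 mm limit.
T = 616 − 2·192 = 232 mm, which satisfies the 227 mm minimum.
Treads = 22 − 1 = 21; going = 21 × 232 = 4872 mm.
Add landings: 4872 + 1314 + 1108 = 7294 mm.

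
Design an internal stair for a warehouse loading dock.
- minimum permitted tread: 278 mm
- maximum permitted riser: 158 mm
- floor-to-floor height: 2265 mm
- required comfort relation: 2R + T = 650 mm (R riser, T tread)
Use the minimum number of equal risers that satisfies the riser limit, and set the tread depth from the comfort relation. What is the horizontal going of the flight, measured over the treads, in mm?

⌈2265/158⌉ = 15 risers.
Each riser is 2265/15 = 151 mm (≤ 158 mm).
From 2R + T = 650: T = 650 − 302 = 348 mm.
Going = (15 − 1) × 348 = 4872 mm.

4872 mm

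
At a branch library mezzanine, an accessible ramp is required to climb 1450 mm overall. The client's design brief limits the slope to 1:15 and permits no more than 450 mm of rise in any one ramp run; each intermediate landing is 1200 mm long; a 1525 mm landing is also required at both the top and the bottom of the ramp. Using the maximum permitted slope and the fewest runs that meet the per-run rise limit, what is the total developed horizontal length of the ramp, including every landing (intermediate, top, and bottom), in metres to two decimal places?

28.40 m

1450 / 450 = 3.22, so 4 ramp runs are needed. That means 3 intermediate landings.
Horizontal run for 1450 mm of rise at 1:15 is 1450 × 15 = 21750 mm.
Intermediate landings: 3 × 1200 = 3600 mm.
Top and bottom landings: 2 × 1525 = 3050 mm.
Total = 21750 + 3600 + 3050 = 28400 mm.
= 28.40 m.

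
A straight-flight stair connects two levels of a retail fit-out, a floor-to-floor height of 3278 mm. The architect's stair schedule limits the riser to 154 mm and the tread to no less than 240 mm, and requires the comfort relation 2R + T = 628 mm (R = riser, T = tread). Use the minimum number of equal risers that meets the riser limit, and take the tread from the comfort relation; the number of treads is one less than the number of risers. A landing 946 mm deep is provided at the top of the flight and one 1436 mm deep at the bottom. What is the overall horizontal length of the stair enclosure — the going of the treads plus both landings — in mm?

9312 mm

⌈3278/154⌉ = 22 risers.
Riser R = 3278 / 22 = 149 mm, within the 154 mm limit.
Tread T = 628 − 2 × 149 = 330 mm (≥ 240 mm).
Going = (22 − 1) × 330 = 6930 mm.
Enclosure = 6930 + 946 + 1436 = 9312 mm.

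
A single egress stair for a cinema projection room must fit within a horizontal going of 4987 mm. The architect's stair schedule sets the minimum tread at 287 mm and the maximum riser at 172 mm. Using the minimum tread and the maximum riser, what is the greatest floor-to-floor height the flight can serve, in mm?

3096 mm

4987 / 287 = 17.38, so 17 treads fit.
Risers = treads + 1 = 18.
Maximum height = 18 × 172 = 3096 mm.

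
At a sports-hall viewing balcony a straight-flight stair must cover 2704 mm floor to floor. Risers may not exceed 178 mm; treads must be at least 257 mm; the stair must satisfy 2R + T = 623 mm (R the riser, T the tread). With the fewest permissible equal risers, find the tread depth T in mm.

2704 / 178 = 15.191 → round up to 16 risers.
Each riser is 2704/16 = 169 mm (≤ 178 mm).
T = 623 − 2·169 = 285 mm, which satisfies the 257 mm minimum.

285 mm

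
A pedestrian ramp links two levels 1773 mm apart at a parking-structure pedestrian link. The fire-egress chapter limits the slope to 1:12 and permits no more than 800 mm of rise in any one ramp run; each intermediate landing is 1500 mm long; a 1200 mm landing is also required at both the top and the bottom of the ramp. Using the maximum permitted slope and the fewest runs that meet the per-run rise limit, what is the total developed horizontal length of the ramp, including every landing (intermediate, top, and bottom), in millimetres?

26676 mm

⌈1773/800⌉ = 3 ramp runs. That means 2 intermediate landings.
Horizontal run for 1773 mm of rise at 1:12 is 1773 × 12 = 21276 mm.
Intermediate landings: 2 × 1500 = 3000 mm.
Top and bottom landings: 2 × 1200 = 2400 mm.
Total = 21276 + 3000 + 2400 = 26676 mm.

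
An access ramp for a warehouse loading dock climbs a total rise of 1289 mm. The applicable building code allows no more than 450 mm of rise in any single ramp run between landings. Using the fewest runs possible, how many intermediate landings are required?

At most 450 each: 1289/450 = 2.86, giving 3 ramp runs.
3 runs are separated by 2 intermediate landings.

2 intermediate landings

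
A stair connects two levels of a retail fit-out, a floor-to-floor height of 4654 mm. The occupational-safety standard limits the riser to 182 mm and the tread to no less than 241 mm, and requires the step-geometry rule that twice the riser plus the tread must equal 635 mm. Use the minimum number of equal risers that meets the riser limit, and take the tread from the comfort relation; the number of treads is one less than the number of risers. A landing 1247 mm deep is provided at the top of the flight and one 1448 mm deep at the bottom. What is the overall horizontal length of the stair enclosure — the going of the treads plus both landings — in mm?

At most 182 each: 4654/182 = 25.57, giving 26 risers.
Riser R = 4654 / 26 = 179 mm, within the 182 mm limit.
Tread T = 635 − 2 × 179 = 277 mm (≥ 241 mm).
26 risers give 25 treads; going = 25 × 277 = 6925 mm.
Add landings: 6925 + 1247 + 1448 = 9620 mm.

9620 mm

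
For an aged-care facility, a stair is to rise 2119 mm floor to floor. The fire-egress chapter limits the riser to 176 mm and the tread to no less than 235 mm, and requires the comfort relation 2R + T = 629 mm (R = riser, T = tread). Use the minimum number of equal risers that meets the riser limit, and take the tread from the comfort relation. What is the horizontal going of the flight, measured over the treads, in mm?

2119 / 176 = 12.04, so 13 risers are needed.
Riser R = 2119 / 13 = 163 mm, within the 176 mm limit.
From 2R + T = 629: T = 629 − 326 = 303 mm.
Going = (13 − 1) × 303 = 3636 mm.

3636 mm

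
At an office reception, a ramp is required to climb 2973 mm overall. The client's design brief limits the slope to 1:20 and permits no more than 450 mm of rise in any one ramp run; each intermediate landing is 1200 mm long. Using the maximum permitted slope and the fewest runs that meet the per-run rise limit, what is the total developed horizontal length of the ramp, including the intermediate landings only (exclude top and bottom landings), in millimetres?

66660 mm

⌈2973/450⌉ = 7 ramp runs. That means 6 intermediate landings.
Ramp run (horizontal) at 1:20: 2973 × 20 = 59460 mm.
Intermediate landings: 6 × 1200 = 7200 mm.
Developed length = 59460 + 7200 = 66660 mm.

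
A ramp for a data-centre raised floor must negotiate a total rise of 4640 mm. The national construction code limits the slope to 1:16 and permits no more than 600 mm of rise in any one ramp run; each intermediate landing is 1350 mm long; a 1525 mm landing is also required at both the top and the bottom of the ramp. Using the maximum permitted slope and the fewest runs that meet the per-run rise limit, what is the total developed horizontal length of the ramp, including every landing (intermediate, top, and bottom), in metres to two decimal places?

4640 / 600 = 7.733 → round up to 8 ramp runs. That means 7 intermediate landings.
Ramp run (horizontal) at 1:16: 4640 × 16 = 74240 mm.
Intermediate landings: 7 × 1350 = 9450 mm.
Top and bottom landings: 2 × 1525 = 3050 mm.
Total = 74240 + 9450 + 3050 = 86740 mm.
= 86.74 m.

86.74 m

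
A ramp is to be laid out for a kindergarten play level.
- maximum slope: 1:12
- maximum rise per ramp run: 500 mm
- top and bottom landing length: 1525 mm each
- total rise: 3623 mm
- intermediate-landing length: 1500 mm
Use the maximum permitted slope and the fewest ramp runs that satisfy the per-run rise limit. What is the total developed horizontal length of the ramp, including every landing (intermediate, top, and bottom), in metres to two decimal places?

57.03 m

3623 / 500 = 7.246 → round up to 8 ramp runs. That means 7 intermediate landings.
Horizontal run for 3623 mm of rise at 1:12 is 3623 × 12 = 43476 mm.
Intermediate landings: 7 × 1500 = 10500 mm.
Top and bottom landings: 2 × 1525 = 3050 mm.
Total = 43476 + 10500 + 3050 = 57026 mm.
= 57.03 m.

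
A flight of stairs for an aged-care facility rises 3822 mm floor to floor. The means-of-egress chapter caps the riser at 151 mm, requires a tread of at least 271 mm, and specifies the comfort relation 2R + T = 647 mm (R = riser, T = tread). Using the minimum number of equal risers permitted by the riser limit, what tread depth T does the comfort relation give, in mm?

353 mm

At most 151 each: 3822/151 = 25.31, giving 26 risers.
Each riser is 3822/26 = 147 mm (≤ 151 mm).
Tread T = 647 − 2 × 147 = 353 mm (≥ 271 mm).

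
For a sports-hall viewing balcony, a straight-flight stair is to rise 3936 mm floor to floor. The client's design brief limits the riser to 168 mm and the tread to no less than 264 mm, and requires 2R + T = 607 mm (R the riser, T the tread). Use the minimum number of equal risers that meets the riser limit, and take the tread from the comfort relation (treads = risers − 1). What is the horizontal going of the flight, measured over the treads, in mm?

⌈3936/168⌉ = 24 risers.
Riser R = 3936 / 24 = 164 mm, within the 168 mm limit.
From 2R + T = 607: T = 607 − 328 = 279 mm.
Going = (24 − 1) × 279 = 6417 mm.

6417 mm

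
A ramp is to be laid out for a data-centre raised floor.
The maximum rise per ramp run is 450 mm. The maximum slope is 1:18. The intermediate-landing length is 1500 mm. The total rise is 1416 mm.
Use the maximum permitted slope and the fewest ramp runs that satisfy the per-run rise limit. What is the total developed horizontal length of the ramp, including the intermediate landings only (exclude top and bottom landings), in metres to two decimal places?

1416 / 450 = 3.15, so 4 ramp runs are needed. That means 3 intermediate landings.
Horizontal run for 1416 mm of rise at 1:18 is 1416 × 18 = 25488 mm.
3 intermediate landings contribute 3 × 1500 = 4500 mm.
Developed length = 25488 + 4500 = 29988 mm.
= 29.99 m.

29.99 m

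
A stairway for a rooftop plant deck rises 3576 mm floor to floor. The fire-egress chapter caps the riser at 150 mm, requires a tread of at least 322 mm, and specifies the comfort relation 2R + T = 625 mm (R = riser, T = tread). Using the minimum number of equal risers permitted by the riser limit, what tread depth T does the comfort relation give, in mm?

3576 / 150 = 23.840 → round up to 24 risers.
Riser R = 3576 / 24 = 149 mm, within the 150 mm limit.
T = 625 − 2·149 = 327 mm, which satisfies the 322 mm minimum.

327 mm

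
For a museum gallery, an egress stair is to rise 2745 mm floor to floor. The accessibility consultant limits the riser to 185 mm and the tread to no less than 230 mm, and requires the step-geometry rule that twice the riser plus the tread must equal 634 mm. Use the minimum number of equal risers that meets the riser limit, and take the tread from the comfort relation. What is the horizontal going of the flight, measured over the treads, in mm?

3752 mm

2745 / 185 = 14.838 → round up to 15 risers.
Each riser is 2745/15 = 183 mm (≤ 185 mm).
T = 634 − 2·183 = 268 mm, which satisfies the 230 mm minimum.
Going = (15 − 1) × 268 = 3752 mm.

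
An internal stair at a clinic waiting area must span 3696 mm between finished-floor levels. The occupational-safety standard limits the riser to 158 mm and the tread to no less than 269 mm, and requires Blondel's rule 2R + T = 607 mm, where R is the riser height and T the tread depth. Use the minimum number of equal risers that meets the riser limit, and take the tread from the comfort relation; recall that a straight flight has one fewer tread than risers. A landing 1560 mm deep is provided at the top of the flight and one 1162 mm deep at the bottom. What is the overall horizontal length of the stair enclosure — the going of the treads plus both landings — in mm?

⌈3696/158⌉ = 24 risers.
R = 3696 ÷ 24 = 154 mm.
T = 607 − 2·154 = 299 mm, which satisfies the 269 mm minimum.
Going = (24 − 1) × 299 = 6877 mm.
Enclosure = 6877 + 1560 + 1162 = 9599 mm.

9599 mm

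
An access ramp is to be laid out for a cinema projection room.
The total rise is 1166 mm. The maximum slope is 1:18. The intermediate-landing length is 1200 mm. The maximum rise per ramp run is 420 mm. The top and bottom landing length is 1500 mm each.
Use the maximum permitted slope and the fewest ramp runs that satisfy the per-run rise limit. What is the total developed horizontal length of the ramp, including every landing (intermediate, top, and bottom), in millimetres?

⌈1166/420⌉ = 3 ramp runs. That means 2 intermediate landings.
Horizontal run for 1166 mm of rise at 1:18 is 1166 × 18 = 20988 mm.
Intermediate landings: 2 × 1200 = 2400 mm.
Top and bottom landings: 2 × 1500 = 3000 mm.
Total = 20988 + 2400 + 3000 = 26388 mm.

26388 mm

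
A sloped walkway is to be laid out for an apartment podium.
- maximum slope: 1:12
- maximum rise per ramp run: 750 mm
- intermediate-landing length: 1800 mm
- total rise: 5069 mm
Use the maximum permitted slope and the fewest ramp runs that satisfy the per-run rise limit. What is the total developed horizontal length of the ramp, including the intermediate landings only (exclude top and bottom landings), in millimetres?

5069 / 750 = 6.76, so 7 ramp runs are needed. That means 6 intermediate landings.
Ramp run (horizontal) at 1:12: 5069 × 12 = 60828 mm.
Intermediate landings: 6 × 1800 = 10800 mm.
Total developed length = 60828 + 10800 = 71628 mm.

71628 mm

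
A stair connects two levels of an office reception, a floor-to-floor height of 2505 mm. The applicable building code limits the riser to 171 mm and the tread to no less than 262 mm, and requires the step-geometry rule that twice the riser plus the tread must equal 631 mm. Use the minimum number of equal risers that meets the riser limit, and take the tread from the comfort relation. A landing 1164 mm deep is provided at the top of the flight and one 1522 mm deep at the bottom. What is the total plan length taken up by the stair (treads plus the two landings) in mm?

6844 mm

⌈2505/171⌉ = 15 risers.
R = 2505 ÷ 15 = 167 mm.
Tread T = 631 − 2 × 167 = 297 mm (≥ 262 mm).
15 risers give 14 treads; going = 14 × 297 = 4158 mm.
Add landings: 4158 + 1164 + 1522 = 6844 mm.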